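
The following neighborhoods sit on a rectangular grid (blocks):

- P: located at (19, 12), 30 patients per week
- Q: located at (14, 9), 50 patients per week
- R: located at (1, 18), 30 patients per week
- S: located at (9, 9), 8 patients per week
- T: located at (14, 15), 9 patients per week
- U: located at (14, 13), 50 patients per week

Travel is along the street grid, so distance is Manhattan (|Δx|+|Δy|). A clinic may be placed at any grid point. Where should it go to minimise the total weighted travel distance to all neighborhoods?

(14, 13)

Manhattan distance separates: Σwᵢ(|x−xᵢ|+|y−yᵢ|) = Σwᵢ|x−xᵢ| + Σwᵢ|y−yᵢ|, so x and y are optimised independently as 1-D weighted medians.
Total weight W = 177; half = 88.5.
x-coordinate, sorted with cumulative weight:
  x=1 (R, w=30) cum 30
  x=9 (S, w=8) cum 38
  x=14 (Q, w=50) cum 88
  x=14 (T, w=9) cum 97  ← median
  x=14 (U, w=50) cum 147
  x=19 (P, w=30) cum 177
⇒ x* = 14
y-coordinate, sorted with cumulative weight:
  y=9 (Q, w=50) cum 50
  y=9 (S, w=8) cum 58
  y=12 (P, w=30) cum 88
  y=13 (U, w=50) cum 138  ← median
  y=15 (T, w=9) cum 147
  y=18 (R, w=30) cum 177
⇒ y* = 13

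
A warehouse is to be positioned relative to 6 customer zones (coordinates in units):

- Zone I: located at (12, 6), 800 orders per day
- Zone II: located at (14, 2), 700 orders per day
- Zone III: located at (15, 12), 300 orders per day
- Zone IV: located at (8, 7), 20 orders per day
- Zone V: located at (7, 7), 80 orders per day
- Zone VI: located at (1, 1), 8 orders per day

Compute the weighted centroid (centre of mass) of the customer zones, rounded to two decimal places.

(12.91, 5.51)

The minimiser of Σwᵢ‖p−pᵢ‖² is the weighted centroid p* = (Σwᵢpᵢ)/(Σwᵢ).
Σwᵢ = 1908.
Σwᵢxᵢ = 800·12 + 700·14 + 300·15 + 20·8 + 80·7 + 8·1 = 24628.
Σwᵢyᵢ = 800·6 + 700·2 + 300·12 + 20·7 + 80·7 + 8·1 = 10508.
x* = 24628/1908 = 12.91, y* = 10508/1908 = 5.51.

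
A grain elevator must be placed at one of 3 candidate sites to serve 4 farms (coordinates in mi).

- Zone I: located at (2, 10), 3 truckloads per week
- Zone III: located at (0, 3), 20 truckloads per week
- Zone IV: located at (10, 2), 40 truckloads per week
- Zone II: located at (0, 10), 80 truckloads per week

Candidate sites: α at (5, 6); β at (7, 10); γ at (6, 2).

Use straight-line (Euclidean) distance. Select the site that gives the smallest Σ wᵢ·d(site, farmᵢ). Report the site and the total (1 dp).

α, total 900.0 mi

Total weighted distance at each candidate:
  α (5, 6): total = 900.0
  β (7, 10): total = 1114.8
  γ (6, 2): total = 1108.5
Minimum is at α with total 900.0 mi.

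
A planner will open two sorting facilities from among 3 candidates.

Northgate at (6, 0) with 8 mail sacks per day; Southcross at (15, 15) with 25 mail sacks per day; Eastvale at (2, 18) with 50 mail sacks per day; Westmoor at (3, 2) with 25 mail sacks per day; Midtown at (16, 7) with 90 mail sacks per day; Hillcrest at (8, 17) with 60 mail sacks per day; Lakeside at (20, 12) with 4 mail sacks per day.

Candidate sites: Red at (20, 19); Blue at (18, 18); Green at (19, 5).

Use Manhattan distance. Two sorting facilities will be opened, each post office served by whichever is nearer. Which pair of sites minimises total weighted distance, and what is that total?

Evaluate every pair (each demand assigned to the nearer of the two):
  {Blue, Green}: total = 2711
  {Red, Green}: total = 3112
  {Red, Blue}: total = 3823
Best pair: {Blue, Green} with total 2711.

{Blue, Green}, total 2711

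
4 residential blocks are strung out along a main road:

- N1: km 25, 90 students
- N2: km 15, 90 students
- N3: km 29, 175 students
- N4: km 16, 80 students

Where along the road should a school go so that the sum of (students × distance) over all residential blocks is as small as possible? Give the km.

For a sum of weighted absolute distances on a line, the optimum is the weighted median (not the mean). Total weight W = 435; half-weight = 217.5.
Sort by position and accumulate weight:
  km 15 (N2, w=90) → cum 90
  km 16 (N4, w=80) → cum 170
  km 25 (N1, w=90) → cum 260  ≥ 217.5 → median here
  km 29 (N3, w=175) → cum 435
Optimal location: km 25.

x = 25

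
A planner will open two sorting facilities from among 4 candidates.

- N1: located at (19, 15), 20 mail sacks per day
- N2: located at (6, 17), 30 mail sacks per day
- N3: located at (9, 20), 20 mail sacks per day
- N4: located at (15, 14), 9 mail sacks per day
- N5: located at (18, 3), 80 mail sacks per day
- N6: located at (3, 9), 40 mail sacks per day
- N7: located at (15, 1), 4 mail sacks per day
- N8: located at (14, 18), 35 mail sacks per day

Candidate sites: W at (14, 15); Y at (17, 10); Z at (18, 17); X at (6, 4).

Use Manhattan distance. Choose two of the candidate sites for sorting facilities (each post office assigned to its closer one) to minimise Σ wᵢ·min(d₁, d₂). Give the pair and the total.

Evaluate every pair (each demand assigned to the nearer of the two):
  {W, Y}: total = 2007
  {W, X}: total = 2131
  {Y, Z}: total = 2173
  {Z, X}: total = 2297
  {Y, X}: total = 2333
  {W, Z}: total = 2543
Best pair: {W, Y} with total 2007.

{W, Y}, total 2007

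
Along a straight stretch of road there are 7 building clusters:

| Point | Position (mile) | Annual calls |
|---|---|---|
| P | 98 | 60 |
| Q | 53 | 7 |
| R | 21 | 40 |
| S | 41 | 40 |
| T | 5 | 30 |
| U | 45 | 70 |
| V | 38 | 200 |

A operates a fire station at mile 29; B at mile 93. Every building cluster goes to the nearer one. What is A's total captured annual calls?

The indifferent point is the midpoint (29+93)/2 = 61; building clusters left of it (closer to A at 29) go to A, those right go to B.
  T at 5 (w=30) → A
  R at 21 (w=40) → A
  V at 38 (w=200) → A
  S at 41 (w=40) → A
  U at 45 (w=70) → A
  Q at 53 (w=7) → A
  P at 98 (w=60) → B
A captures 387; B captures 60.

387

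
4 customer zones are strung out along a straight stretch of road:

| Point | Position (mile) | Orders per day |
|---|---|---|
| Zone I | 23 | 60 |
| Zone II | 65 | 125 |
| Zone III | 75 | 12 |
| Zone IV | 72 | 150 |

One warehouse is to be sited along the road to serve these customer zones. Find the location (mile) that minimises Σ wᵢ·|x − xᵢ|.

For a sum of weighted absolute distances on a line, the optimum is the weighted median (not the mean). Total weight W = 347; half-weight = 173.5.
Sort by position and accumulate weight:
  mile 23 (Zone I, w=60) → cum 60
  mile 65 (Zone II, w=125) → cum 185  ≥ 173.5 → median here
  mile 72 (Zone IV, w=150) → cum 335
  mile 75 (Zone III, w=12) → cum 347
Optimal location: mile 65.

x = 65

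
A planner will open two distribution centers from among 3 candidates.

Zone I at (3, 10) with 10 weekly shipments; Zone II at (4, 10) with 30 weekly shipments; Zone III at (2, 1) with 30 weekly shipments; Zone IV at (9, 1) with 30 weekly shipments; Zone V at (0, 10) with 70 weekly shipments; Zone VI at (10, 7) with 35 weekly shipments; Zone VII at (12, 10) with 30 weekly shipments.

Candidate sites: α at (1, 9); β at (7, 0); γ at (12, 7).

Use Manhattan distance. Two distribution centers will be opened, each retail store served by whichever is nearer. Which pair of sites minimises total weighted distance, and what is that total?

{α, γ}, total 990

Evaluate every pair (each demand assigned to the nearer of the two):
  {α, γ}: total = 990
  {α, β}: total = 1270
  {β, γ}: total = 1930
Best pair: {α, γ} with total 990.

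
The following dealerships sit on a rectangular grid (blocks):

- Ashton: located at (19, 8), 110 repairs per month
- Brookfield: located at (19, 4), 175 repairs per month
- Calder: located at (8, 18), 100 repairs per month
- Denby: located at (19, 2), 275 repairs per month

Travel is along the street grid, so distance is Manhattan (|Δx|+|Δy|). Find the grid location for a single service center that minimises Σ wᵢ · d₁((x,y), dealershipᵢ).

(19, 4)

Manhattan distance separates: Σwᵢ(|x−xᵢ|+|y−yᵢ|) = Σwᵢ|x−xᵢ| + Σwᵢ|y−yᵢ|, so x and y are optimised independently as 1-D weighted medians.
Total weight W = 660; half = 330.
x-coordinate, sorted with cumulative weight:
  x=8 (Calder, w=100) cum 100
  x=19 (Ashton, w=110) cum 210
  x=19 (Brookfield, w=175) cum 385  ← median
  x=19 (Denby, w=275) cum 660
⇒ x* = 19
y-coordinate, sorted with cumulative weight:
  y=2 (Denby, w=275) cum 275
  y=4 (Brookfield, w=175) cum 450  ← median
  y=8 (Ashton, w=110) cum 560
  y=18 (Calder, w=100) cum 660
⇒ y* = 4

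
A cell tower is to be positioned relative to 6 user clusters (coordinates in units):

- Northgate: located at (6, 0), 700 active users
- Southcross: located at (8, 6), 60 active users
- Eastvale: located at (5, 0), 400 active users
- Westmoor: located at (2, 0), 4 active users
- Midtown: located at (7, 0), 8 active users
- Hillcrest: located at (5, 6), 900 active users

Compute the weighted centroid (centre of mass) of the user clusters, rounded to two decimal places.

(5.43, 2.78)

The minimiser of Σwᵢ‖p−pᵢ‖² is the weighted centroid p* = (Σwᵢpᵢ)/(Σwᵢ).
Σwᵢ = 2072.
Σwᵢxᵢ = 700·6 + 60·8 + 400·5 + 4·2 + 8·7 + 900·5 = 11244.
Σwᵢyᵢ = 700·0 + 60·6 + 400·0 + 4·0 + 8·0 + 900·6 = 5760.
x* = 11244/2072 = 5.43, y* = 5760/2072 = 2.78.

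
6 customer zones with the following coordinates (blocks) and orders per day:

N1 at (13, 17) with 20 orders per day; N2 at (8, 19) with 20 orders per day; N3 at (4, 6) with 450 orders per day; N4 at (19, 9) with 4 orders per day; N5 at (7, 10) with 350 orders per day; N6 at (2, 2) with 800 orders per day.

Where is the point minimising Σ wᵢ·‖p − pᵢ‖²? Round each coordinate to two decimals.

The minimiser of Σwᵢ‖p−pᵢ‖² is the weighted centroid p* = (Σwᵢpᵢ)/(Σwᵢ).
Σwᵢ = 1644.
Σwᵢxᵢ = 20·13 + 20·8 + 450·4 + 4·19 + 350·7 + 800·2 = 6346.
Σwᵢyᵢ = 20·17 + 20·19 + 450·6 + 4·9 + 350·10 + 800·2 = 8556.
x* = 6346/1644 = 3.86, y* = 8556/1644 = 5.20.

(3.86, 5.20)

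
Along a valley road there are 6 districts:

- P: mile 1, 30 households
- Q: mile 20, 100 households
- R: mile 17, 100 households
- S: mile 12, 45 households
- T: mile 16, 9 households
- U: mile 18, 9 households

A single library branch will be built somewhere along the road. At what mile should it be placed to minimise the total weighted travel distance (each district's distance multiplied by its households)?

For a sum of weighted absolute distances on a line, the optimum is the weighted median (not the mean). Total weight W = 293; half-weight = 146.5.
Sort by position and accumulate weight:
  mile 1 (P, w=30) → cum 30
  mile 12 (S, w=45) → cum 75
  mile 16 (T, w=9) → cum 84
  mile 17 (R, w=100) → cum 184  ≥ 146.5 → median here
  mile 18 (U, w=9) → cum 193
  mile 20 (Q, w=100) → cum 293
Optimal location: mile 17.

x = 17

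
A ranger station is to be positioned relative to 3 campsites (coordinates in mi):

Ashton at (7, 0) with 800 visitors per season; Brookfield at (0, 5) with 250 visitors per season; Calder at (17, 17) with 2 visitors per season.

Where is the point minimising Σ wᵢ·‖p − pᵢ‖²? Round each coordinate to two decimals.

(5.36, 1.22)

The minimiser of Σwᵢ‖p−pᵢ‖² is the weighted centroid p* = (Σwᵢpᵢ)/(Σwᵢ).
Σwᵢ = 1052.
Σwᵢxᵢ = 800·7 + 250·0 + 2·17 = 5634.
Σwᵢyᵢ = 800·0 + 250·5 + 2·17 = 1284.
x* = 5634/1052 = 5.36, y* = 1284/1052 = 1.22.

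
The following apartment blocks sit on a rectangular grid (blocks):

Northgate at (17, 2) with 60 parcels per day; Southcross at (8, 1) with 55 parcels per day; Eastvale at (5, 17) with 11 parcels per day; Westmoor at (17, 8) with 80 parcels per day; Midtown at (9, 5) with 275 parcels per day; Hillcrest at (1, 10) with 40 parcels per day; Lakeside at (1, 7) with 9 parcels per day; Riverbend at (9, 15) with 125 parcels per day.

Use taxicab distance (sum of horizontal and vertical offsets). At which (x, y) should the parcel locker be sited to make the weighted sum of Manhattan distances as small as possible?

(9, 5)

Manhattan distance separates: Σwᵢ(|x−xᵢ|+|y−yᵢ|) = Σwᵢ|x−xᵢ| + Σwᵢ|y−yᵢ|, so x and y are optimised independently as 1-D weighted medians.
Total weight W = 655; half = 327.5.
x-coordinate, sorted with cumulative weight:
  x=1 (Hillcrest, w=40) cum 40
  x=1 (Lakeside, w=9) cum 49
  x=5 (Eastvale, w=11) cum 60
  x=8 (Southcross, w=55) cum 115
  x=9 (Midtown, w=275) cum 390  ← median
  x=9 (Riverbend, w=125) cum 515
  x=17 (Northgate, w=60) cum 575
  x=17 (Westmoor, w=80) cum 655
⇒ x* = 9
y-coordinate, sorted with cumulative weight:
  y=1 (Southcross, w=55) cum 55
  y=2 (Northgate, w=60) cum 115
  y=5 (Midtown, w=275) cum 390  ← median
  y=7 (Lakeside, w=9) cum 399
  y=8 (Westmoor, w=80) cum 479
  y=10 (Hillcrest, w=40) cum 519
  y=15 (Riverbend, w=125) cum 644
  y=17 (Eastvale, w=11) cum 655
⇒ y* = 5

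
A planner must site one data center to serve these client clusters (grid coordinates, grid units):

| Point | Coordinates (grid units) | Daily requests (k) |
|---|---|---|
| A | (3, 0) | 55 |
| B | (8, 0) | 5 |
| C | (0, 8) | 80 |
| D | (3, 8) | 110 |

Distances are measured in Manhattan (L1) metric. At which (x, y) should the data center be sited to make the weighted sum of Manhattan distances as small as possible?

(3, 8)

Manhattan distance separates: Σwᵢ(|x−xᵢ|+|y−yᵢ|) = Σwᵢ|x−xᵢ| + Σwᵢ|y−yᵢ|, so x and y are optimised independently as 1-D weighted medians.
Total weight W = 250; half = 125.
x-coordinate, sorted with cumulative weight:
  x=0 (C, w=80) cum 80
  x=3 (A, w=55) cum 135  ← median
  x=3 (D, w=110) cum 245
  x=8 (B, w=5) cum 250
⇒ x* = 3
y-coordinate, sorted with cumulative weight:
  y=0 (A, w=55) cum 55
  y=0 (B, w=5) cum 60
  y=8 (C, w=80) cum 140  ← median
  y=8 (D, w=110) cum 250
⇒ y* = 8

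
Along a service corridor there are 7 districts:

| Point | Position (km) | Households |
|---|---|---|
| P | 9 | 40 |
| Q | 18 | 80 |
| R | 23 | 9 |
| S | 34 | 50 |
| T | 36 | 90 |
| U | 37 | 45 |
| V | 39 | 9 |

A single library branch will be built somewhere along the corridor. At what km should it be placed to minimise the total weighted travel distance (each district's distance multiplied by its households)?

x = 34

For a sum of weighted absolute distances on a line, the optimum is the weighted median (not the mean). Total weight W = 323; half-weight = 161.5.
Sort by position and accumulate weight:
  km 9 (P, w=40) → cum 40
  km 18 (Q, w=80) → cum 120
  km 23 (R, w=9) → cum 129
  km 34 (S, w=50) → cum 179  ≥ 161.5 → median here
  km 36 (T, w=90) → cum 269
  km 37 (U, w=45) → cum 314
  km 39 (V, w=9) → cum 323
Optimal location: km 34.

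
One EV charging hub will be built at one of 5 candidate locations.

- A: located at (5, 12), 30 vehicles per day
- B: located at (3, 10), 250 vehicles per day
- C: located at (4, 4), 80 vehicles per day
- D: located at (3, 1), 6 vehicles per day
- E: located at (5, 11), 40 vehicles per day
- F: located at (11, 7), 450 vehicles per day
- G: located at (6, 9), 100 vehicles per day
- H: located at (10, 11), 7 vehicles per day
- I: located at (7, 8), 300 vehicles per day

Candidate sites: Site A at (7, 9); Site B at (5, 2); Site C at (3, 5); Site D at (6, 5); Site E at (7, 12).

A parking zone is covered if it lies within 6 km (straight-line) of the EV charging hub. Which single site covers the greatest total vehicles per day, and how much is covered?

Site A, covering 1257

Coverage radius r = 6 km; a point is covered iff (Δx)²+(Δy)² ≤ 6² = 36.
  Site A (7, 9): covers {A, B, C, E, F, G, H, I} → 1257
  Site B (5, 2): covers {C, D} → 86
  Site C (3, 5): covers {B, C, D, G, I} → 736
  Site D (6, 5): covers {B, C, D, F, G, I} → 1186
  Site E (7, 12): covers {A, B, E, G, H, I} → 727
Maximum coverage at Site A: 1257 vehicles per day.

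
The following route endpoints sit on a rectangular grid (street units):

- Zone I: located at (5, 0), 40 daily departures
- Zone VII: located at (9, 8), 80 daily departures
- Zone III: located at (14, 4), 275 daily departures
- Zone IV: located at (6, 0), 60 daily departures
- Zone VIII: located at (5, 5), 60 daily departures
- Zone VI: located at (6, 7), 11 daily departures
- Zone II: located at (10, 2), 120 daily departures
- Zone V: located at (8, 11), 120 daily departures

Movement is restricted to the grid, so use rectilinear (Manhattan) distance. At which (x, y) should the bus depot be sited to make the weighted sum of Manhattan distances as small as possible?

(10, 4)

Manhattan distance separates: Σwᵢ(|x−xᵢ|+|y−yᵢ|) = Σwᵢ|x−xᵢ| + Σwᵢ|y−yᵢ|, so x and y are optimised independently as 1-D weighted medians.
Total weight W = 766; half = 383.
x-coordinate, sorted with cumulative weight:
  x=5 (Zone I, w=40) cum 40
  x=5 (Zone VIII, w=60) cum 100
  x=6 (Zone IV, w=60) cum 160
  x=6 (Zone VI, w=11) cum 171
  x=8 (Zone V, w=120) cum 291
  x=9 (Zone VII, w=80) cum 371
  x=10 (Zone II, w=120) cum 491  ← median
  x=14 (Zone III, w=275) cum 766
⇒ x* = 10
y-coordinate, sorted with cumulative weight:
  y=0 (Zone I, w=40) cum 40
  y=0 (Zone IV, w=60) cum 100
  y=2 (Zone II, w=120) cum 220
  y=4 (Zone III, w=275) cum 495  ← median
  y=5 (Zone VIII, w=60) cum 555
  y=7 (Zone VI, w=11) cum 566
  y=8 (Zone VII, w=80) cum 646
  y=11 (Zone V, w=120) cum 766
⇒ y* = 4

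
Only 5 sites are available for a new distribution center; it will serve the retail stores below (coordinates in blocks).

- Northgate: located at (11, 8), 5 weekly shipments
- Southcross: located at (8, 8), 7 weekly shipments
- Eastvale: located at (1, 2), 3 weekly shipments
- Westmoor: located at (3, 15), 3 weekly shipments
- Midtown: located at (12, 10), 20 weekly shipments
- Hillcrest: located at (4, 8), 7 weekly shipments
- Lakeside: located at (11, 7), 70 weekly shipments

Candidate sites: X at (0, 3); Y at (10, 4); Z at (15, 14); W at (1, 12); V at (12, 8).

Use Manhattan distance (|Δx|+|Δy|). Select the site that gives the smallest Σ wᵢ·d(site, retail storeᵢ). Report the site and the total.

V, total 368 blocks

Total weighted distance at each candidate:
  X (0, 3): total = 1715
  Y (10, 4): total = 664
  Z (15, 14): total = 1287
  W (1, 12): total = 1551
  V (12, 8): total = 368
Minimum is at V with total 368 blocks.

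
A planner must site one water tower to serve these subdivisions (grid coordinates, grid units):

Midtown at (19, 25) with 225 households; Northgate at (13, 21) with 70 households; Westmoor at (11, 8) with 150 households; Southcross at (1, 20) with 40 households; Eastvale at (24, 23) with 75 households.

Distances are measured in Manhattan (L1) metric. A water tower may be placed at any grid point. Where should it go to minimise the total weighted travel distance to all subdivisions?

Manhattan distance separates: Σwᵢ(|x−xᵢ|+|y−yᵢ|) = Σwᵢ|x−xᵢ| + Σwᵢ|y−yᵢ|, so x and y are optimised independently as 1-D weighted medians.
Total weight W = 560; half = 280.
x-coordinate, sorted with cumulative weight:
  x=1 (Southcross, w=40) cum 40
  x=11 (Westmoor, w=150) cum 190
  x=13 (Northgate, w=70) cum 260
  x=19 (Midtown, w=225) cum 485  ← median
  x=24 (Eastvale, w=75) cum 560
⇒ x* = 19
y-coordinate, sorted with cumulative weight:
  y=8 (Westmoor, w=150) cum 150
  y=20 (Southcross, w=40) cum 190
  y=21 (Northgate, w=70) cum 260
  y=23 (Eastvale, w=75) cum 335  ← median
  y=25 (Midtown, w=225) cum 560
⇒ y* = 23

(19, 23)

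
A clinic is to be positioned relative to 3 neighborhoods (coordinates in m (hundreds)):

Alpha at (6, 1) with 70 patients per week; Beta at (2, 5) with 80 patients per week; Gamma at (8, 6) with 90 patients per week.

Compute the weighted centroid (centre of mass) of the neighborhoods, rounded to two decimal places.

(5.42, 4.21)

The minimiser of Σwᵢ‖p−pᵢ‖² is the weighted centroid p* = (Σwᵢpᵢ)/(Σwᵢ).
Σwᵢ = 240.
Σwᵢxᵢ = 70·6 + 80·2 + 90·8 = 1300.
Σwᵢyᵢ = 70·1 + 80·5 + 90·6 = 1010.
x* = 1300/240 = 5.42, y* = 1010/240 = 4.21.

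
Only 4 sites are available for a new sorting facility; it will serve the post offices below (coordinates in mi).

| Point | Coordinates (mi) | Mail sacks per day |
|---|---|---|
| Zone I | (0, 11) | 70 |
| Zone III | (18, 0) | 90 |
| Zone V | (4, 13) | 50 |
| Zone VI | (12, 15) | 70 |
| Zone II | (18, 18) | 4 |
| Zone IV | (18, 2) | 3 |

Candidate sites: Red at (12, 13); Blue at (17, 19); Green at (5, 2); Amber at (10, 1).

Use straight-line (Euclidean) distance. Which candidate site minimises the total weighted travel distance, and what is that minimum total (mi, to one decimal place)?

Red, total 2749.0 mi

Total weighted distance at each candidate:
  Red (12, 13): total = 2749.0
  Blue (17, 19): total = 4248.4
  Green (5, 2): total = 3611.7
  Amber (10, 1): total = 3475.7
Minimum is at Red with total 2749.0 mi.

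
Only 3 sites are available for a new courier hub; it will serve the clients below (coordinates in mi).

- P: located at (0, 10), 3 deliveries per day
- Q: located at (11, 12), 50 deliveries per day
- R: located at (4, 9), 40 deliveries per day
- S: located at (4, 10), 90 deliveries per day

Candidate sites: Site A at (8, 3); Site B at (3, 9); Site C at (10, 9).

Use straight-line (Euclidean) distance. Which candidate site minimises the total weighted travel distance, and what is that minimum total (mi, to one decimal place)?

Total weighted distance at each candidate:
  Site A (8, 3): total = 1520.3
  Site B (3, 9): total = 604.0
  Site C (10, 9): total = 975.7
Minimum is at Site B with total 604.0 mi.

Site B, total 604.0 mi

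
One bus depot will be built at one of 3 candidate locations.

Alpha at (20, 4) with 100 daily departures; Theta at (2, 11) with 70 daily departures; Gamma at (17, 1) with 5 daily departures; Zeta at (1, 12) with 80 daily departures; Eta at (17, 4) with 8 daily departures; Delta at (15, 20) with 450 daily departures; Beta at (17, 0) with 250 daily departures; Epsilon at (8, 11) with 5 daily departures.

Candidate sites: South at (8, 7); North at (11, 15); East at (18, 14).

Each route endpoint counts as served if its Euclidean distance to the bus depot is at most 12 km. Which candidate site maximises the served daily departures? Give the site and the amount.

Coverage radius r = 12 km; a point is covered iff (Δx)²+(Δy)² ≤ 12² = 144.
  South (8, 7): covers {Theta, Gamma, Zeta, Eta, Beta, Epsilon} → 418
  North (11, 15): covers {Theta, Zeta, Delta, Epsilon} → 605
  East (18, 14): covers {Alpha, Eta, Delta, Epsilon} → 563
Maximum coverage at North: 605 daily departures.

North, covering 605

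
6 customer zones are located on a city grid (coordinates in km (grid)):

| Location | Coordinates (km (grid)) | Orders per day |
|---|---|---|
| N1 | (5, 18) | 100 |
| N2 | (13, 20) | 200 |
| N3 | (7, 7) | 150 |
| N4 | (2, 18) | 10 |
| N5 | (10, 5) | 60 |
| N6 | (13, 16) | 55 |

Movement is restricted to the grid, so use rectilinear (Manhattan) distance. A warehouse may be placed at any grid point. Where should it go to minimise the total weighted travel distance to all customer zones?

Manhattan distance separates: Σwᵢ(|x−xᵢ|+|y−yᵢ|) = Σwᵢ|x−xᵢ| + Σwᵢ|y−yᵢ|, so x and y are optimised independently as 1-D weighted medians.
Total weight W = 575; half = 287.5.
x-coordinate, sorted with cumulative weight:
  x=2 (N4, w=10) cum 10
  x=5 (N1, w=100) cum 110
  x=7 (N3, w=150) cum 260
  x=10 (N5, w=60) cum 320  ← median
  x=13 (N2, w=200) cum 520
  x=13 (N6, w=55) cum 575
⇒ x* = 10
y-coordinate, sorted with cumulative weight:
  y=5 (N5, w=60) cum 60
  y=7 (N3, w=150) cum 210
  y=16 (N6, w=55) cum 265
  y=18 (N1, w=100) cum 365  ← median
  y=18 (N4, w=10) cum 375
  y=20 (N2, w=200) cum 575
⇒ y* = 18

(10, 18)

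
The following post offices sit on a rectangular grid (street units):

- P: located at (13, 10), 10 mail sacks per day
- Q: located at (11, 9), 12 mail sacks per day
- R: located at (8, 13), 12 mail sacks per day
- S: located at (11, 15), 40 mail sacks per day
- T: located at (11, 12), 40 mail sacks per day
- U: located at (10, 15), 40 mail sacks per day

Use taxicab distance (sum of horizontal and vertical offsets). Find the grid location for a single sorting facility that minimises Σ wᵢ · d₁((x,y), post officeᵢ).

Manhattan distance separates: Σwᵢ(|x−xᵢ|+|y−yᵢ|) = Σwᵢ|x−xᵢ| + Σwᵢ|y−yᵢ|, so x and y are optimised independently as 1-D weighted medians.
Total weight W = 154; half = 77.
x-coordinate, sorted with cumulative weight:
  x=8 (R, w=12) cum 12
  x=10 (U, w=40) cum 52
  x=11 (Q, w=12) cum 64
  x=11 (S, w=40) cum 104  ← median
  x=11 (T, w=40) cum 144
  x=13 (P, w=10) cum 154
⇒ x* = 11
y-coordinate, sorted with cumulative weight:
  y=9 (Q, w=12) cum 12
  y=10 (P, w=10) cum 22
  y=12 (T, w=40) cum 62
  y=13 (R, w=12) cum 74
  y=15 (S, w=40) cum 114  ← median
  y=15 (U, w=40) cum 154
⇒ y* = 15

(11, 15)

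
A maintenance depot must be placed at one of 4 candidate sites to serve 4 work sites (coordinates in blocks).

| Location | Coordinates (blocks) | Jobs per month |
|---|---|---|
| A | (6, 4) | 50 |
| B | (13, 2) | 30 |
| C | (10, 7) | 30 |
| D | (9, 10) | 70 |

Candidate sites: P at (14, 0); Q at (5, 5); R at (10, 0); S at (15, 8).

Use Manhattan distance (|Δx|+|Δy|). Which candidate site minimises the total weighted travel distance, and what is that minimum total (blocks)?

Q, total 1270 blocks

Total weighted distance at each candidate:
  P (14, 0): total = 2070
  Q (5, 5): total = 1270
  R (10, 0): total = 1530
  S (15, 8): total = 1630
Minimum is at Q with total 1270 blocks.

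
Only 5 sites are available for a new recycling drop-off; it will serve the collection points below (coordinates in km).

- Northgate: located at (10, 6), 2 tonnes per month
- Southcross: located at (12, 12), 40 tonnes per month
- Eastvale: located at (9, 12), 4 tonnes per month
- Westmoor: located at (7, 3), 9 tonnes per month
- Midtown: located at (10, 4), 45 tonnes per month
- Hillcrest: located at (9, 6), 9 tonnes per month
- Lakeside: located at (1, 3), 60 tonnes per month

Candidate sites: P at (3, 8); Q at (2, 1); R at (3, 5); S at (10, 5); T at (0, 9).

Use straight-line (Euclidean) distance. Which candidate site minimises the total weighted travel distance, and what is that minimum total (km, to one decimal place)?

S, total 964.8 km

Total weighted distance at each candidate:
  P (3, 8): total = 1237.8
  Q (2, 1): total = 1310.2
  R (3, 5): total = 1090.0
  S (10, 5): total = 964.8
  T (0, 9): total = 1590.0
Minimum is at S with total 964.8 km.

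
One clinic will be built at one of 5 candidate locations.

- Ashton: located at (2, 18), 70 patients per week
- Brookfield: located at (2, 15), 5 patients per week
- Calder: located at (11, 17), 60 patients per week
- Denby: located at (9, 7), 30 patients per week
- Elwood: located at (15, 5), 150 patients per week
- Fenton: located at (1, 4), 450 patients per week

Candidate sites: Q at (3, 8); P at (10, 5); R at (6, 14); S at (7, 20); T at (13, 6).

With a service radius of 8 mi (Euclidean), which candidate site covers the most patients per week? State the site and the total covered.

Q, covering 485

Coverage radius r = 8 mi; a point is covered iff (Δx)²+(Δy)² ≤ 8² = 64.
  Q (3, 8): covers {Brookfield, Denby, Fenton} → 485
  P (10, 5): covers {Denby, Elwood} → 180
  R (6, 14): covers {Ashton, Brookfield, Calder, Denby} → 165
  S (7, 20): covers {Ashton, Brookfield, Calder} → 135
  T (13, 6): covers {Denby, Elwood} → 180
Maximum coverage at Q: 485 patients per week.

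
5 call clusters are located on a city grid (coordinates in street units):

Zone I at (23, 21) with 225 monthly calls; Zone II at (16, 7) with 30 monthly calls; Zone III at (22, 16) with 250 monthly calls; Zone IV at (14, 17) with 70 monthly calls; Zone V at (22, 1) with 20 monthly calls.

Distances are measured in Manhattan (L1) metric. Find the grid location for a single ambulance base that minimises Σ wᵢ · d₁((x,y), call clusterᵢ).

Manhattan distance separates: Σwᵢ(|x−xᵢ|+|y−yᵢ|) = Σwᵢ|x−xᵢ| + Σwᵢ|y−yᵢ|, so x and y are optimised independently as 1-D weighted medians.
Total weight W = 595; half = 297.5.
x-coordinate, sorted with cumulative weight:
  x=14 (Zone IV, w=70) cum 70
  x=16 (Zone II, w=30) cum 100
  x=22 (Zone III, w=250) cum 350  ← median
  x=22 (Zone V, w=20) cum 370
  x=23 (Zone I, w=225) cum 595
⇒ x* = 22
y-coordinate, sorted with cumulative weight:
  y=1 (Zone V, w=20) cum 20
  y=7 (Zone II, w=30) cum 50
  y=16 (Zone III, w=250) cum 300  ← median
  y=17 (Zone IV, w=70) cum 370
  y=21 (Zone I, w=225) cum 595
⇒ y* = 16

(22, 16)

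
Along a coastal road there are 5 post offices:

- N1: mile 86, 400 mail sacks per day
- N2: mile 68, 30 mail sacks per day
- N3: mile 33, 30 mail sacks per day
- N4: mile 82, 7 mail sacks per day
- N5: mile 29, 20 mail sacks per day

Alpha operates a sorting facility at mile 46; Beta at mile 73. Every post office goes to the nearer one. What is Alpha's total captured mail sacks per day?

50

The indifferent point is the midpoint (46+73)/2 = 59.5; post offices left of it (closer to Alpha at 46) go to Alpha, those right go to Beta.
  N5 at 29 (w=20) → Alpha
  N3 at 33 (w=30) → Alpha
  N2 at 68 (w=30) → Beta
  N4 at 82 (w=7) → Beta
  N1 at 86 (w=400) → Beta
Alpha captures 50; Beta captures 437.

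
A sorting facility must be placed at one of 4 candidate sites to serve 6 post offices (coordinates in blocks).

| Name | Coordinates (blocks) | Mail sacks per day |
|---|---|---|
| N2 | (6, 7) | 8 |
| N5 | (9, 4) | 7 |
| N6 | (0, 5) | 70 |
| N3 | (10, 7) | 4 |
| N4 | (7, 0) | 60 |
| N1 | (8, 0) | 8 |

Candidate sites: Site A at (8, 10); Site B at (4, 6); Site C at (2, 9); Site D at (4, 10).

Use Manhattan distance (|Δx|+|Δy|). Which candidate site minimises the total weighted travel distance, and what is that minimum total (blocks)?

Site B, total 1071 blocks

Total weighted distance at each candidate:
  Site A (8, 10): total = 1759
  Site B (4, 6): total = 1071
  Site C (2, 9): total = 1552
  Site D (4, 10): total = 1675
Minimum is at Site B with total 1071 blocks.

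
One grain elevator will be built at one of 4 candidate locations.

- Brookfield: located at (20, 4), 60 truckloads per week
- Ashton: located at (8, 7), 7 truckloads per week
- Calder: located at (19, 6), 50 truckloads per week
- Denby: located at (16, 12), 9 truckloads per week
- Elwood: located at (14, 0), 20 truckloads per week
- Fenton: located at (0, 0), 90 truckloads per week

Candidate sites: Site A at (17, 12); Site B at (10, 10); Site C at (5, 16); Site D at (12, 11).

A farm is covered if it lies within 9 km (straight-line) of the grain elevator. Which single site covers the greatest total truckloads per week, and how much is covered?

Site A, covering 119

Coverage radius r = 9 km; a point is covered iff (Δx)²+(Δy)² ≤ 9² = 81.
  Site A (17, 12): covers {Brookfield, Calder, Denby} → 119
  Site B (10, 10): covers {Ashton, Denby} → 16
  Site C (5, 16): covers {none} → 0
  Site D (12, 11): covers {Ashton, Calder, Denby} → 66
Maximum coverage at Site A: 119 truckloads per week.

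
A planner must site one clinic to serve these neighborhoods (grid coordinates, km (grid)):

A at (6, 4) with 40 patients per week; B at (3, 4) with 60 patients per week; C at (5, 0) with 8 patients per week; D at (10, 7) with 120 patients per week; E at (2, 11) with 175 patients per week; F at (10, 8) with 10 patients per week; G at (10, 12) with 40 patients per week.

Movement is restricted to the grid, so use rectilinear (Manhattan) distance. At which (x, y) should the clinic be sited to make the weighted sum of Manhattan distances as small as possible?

Manhattan distance separates: Σwᵢ(|x−xᵢ|+|y−yᵢ|) = Σwᵢ|x−xᵢ| + Σwᵢ|y−yᵢ|, so x and y are optimised independently as 1-D weighted medians.
Total weight W = 453; half = 226.5.
x-coordinate, sorted with cumulative weight:
  x=2 (E, w=175) cum 175
  x=3 (B, w=60) cum 235  ← median
  x=5 (C, w=8) cum 243
  x=6 (A, w=40) cum 283
  x=10 (D, w=120) cum 403
  x=10 (F, w=10) cum 413
  x=10 (G, w=40) cum 453
⇒ x* = 3
y-coordinate, sorted with cumulative weight:
  y=0 (C, w=8) cum 8
  y=4 (A, w=40) cum 48
  y=4 (B, w=60) cum 108
  y=7 (D, w=120) cum 228  ← median
  y=8 (F, w=10) cum 238
  y=11 (E, w=175) cum 413
  y=12 (G, w=40) cum 453
⇒ y* = 7

(3, 7)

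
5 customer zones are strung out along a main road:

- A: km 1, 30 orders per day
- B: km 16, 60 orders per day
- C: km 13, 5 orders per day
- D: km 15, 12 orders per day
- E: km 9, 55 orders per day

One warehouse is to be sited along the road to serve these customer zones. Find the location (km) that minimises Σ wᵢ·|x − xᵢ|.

For a sum of weighted absolute distances on a line, the optimum is the weighted median (not the mean). Total weight W = 162; half-weight = 81.
Sort by position and accumulate weight:
  km 1 (A, w=30) → cum 30
  km 9 (E, w=55) → cum 85  ≥ 81 → median here
  km 13 (C, w=5) → cum 90
  km 15 (D, w=12) → cum 102
  km 16 (B, w=60) → cum 162
Optimal location: km 9.

x = 9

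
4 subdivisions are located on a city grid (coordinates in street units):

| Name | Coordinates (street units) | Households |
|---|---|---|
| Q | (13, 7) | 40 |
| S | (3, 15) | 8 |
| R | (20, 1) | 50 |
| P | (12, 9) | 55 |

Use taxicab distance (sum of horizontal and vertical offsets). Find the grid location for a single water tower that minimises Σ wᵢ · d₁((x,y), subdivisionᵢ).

Manhattan distance separates: Σwᵢ(|x−xᵢ|+|y−yᵢ|) = Σwᵢ|x−xᵢ| + Σwᵢ|y−yᵢ|, so x and y are optimised independently as 1-D weighted medians.
Total weight W = 153; half = 76.5.
x-coordinate, sorted with cumulative weight:
  x=3 (S, w=8) cum 8
  x=12 (P, w=55) cum 63
  x=13 (Q, w=40) cum 103  ← median
  x=20 (R, w=50) cum 153
⇒ x* = 13
y-coordinate, sorted with cumulative weight:
  y=1 (R, w=50) cum 50
  y=7 (Q, w=40) cum 90  ← median
  y=9 (P, w=55) cum 145
  y=15 (S, w=8) cum 153
⇒ y* = 7

(13, 7)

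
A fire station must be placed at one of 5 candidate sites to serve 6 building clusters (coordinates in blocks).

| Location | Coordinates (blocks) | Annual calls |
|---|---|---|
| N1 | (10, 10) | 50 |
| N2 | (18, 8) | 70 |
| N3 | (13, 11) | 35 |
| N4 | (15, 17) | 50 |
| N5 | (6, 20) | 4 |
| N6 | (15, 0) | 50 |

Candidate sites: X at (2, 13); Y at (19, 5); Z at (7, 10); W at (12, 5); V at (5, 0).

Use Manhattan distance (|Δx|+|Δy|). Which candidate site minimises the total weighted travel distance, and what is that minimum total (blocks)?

W, total 2459 blocks

Total weighted distance at each candidate:
  X (2, 13): total = 4669
  Y (19, 5): total = 2762
  Z (7, 10): total = 2999
  W (12, 5): total = 2459
  V (5, 0): total = 4819
Minimum is at W with total 2459 blocks.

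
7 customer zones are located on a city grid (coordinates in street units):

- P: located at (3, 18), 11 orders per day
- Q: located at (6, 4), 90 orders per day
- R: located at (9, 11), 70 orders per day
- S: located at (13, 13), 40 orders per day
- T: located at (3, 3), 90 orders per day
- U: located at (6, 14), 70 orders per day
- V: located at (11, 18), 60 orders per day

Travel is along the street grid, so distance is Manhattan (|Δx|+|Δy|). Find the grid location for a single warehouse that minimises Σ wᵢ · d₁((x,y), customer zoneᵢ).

Manhattan distance separates: Σwᵢ(|x−xᵢ|+|y−yᵢ|) = Σwᵢ|x−xᵢ| + Σwᵢ|y−yᵢ|, so x and y are optimised independently as 1-D weighted medians.
Total weight W = 431; half = 215.5.
x-coordinate, sorted with cumulative weight:
  x=3 (P, w=11) cum 11
  x=3 (T, w=90) cum 101
  x=6 (Q, w=90) cum 191
  x=6 (U, w=70) cum 261  ← median
  x=9 (R, w=70) cum 331
  x=11 (V, w=60) cum 391
  x=13 (S, w=40) cum 431
⇒ x* = 6
y-coordinate, sorted with cumulative weight:
  y=3 (T, w=90) cum 90
  y=4 (Q, w=90) cum 180
  y=11 (R, w=70) cum 250  ← median
  y=13 (S, w=40) cum 290
  y=14 (U, w=70) cum 360
  y=18 (P, w=11) cum 371
  y=18 (V, w=60) cum 431
⇒ y* = 11

(6, 11)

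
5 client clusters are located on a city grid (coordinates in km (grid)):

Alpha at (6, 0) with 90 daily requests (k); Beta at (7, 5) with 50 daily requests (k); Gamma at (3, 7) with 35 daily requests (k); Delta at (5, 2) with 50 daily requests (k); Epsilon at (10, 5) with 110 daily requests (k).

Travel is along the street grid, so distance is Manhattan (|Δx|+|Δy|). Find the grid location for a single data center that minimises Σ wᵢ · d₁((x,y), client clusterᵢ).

(6, 5)

Manhattan distance separates: Σwᵢ(|x−xᵢ|+|y−yᵢ|) = Σwᵢ|x−xᵢ| + Σwᵢ|y−yᵢ|, so x and y are optimised independently as 1-D weighted medians.
Total weight W = 335; half = 167.5.
x-coordinate, sorted with cumulative weight:
  x=3 (Gamma, w=35) cum 35
  x=5 (Delta, w=50) cum 85
  x=6 (Alpha, w=90) cum 175  ← median
  x=7 (Beta, w=50) cum 225
  x=10 (Epsilon, w=110) cum 335
⇒ x* = 6
y-coordinate, sorted with cumulative weight:
  y=0 (Alpha, w=90) cum 90
  y=2 (Delta, w=50) cum 140
  y=5 (Beta, w=50) cum 190  ← median
  y=5 (Epsilon, w=110) cum 300
  y=7 (Gamma, w=35) cum 335
⇒ y* = 5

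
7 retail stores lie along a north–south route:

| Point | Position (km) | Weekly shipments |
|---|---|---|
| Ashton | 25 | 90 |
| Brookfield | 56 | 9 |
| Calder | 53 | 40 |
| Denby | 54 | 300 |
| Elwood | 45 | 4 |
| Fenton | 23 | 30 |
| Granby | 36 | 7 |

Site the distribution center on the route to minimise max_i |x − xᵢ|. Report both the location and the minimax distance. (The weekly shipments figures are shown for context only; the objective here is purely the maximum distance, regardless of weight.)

location 39.5, max distance 16.5

The 1-center on a line is the midpoint of the two extreme points: leftmost at 23, rightmost at 56.
Optimal location = (23 + 56)/2 = 39.5; maximum distance = (56 − 23)/2 = 16.5.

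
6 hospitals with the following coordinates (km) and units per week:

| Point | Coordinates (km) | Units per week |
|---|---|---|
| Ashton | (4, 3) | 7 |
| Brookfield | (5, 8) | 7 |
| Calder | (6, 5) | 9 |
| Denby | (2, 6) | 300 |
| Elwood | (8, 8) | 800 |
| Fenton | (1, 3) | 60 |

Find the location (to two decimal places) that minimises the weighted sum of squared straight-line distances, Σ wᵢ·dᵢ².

The minimiser of Σwᵢ‖p−pᵢ‖² is the weighted centroid p* = (Σwᵢpᵢ)/(Σwᵢ).
Σwᵢ = 1183.
Σwᵢxᵢ = 7·4 + 7·5 + 9·6 + 300·2 + 800·8 + 60·1 = 7177.
Σwᵢyᵢ = 7·3 + 7·8 + 9·5 + 300·6 + 800·8 + 60·3 = 8502.
x* = 7177/1183 = 6.07, y* = 8502/1183 = 7.19.

(6.07, 7.19)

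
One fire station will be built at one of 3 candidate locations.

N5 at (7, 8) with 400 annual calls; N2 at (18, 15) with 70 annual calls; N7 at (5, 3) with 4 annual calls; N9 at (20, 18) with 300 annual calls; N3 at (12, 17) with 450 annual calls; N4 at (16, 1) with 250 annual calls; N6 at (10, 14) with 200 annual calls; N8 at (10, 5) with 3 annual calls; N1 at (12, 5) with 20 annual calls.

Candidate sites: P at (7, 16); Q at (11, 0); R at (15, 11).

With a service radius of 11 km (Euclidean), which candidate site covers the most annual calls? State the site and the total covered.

Coverage radius r = 11 km; a point is covered iff (Δx)²+(Δy)² ≤ 11² = 121.
  P (7, 16): covers {N5, N3, N6} → 1050
  Q (11, 0): covers {N5, N7, N4, N8, N1} → 677
  R (15, 11): covers {N5, N2, N9, N3, N4, N6, N8, N1} → 1693
Maximum coverage at R: 1693 annual calls.

R, covering 1693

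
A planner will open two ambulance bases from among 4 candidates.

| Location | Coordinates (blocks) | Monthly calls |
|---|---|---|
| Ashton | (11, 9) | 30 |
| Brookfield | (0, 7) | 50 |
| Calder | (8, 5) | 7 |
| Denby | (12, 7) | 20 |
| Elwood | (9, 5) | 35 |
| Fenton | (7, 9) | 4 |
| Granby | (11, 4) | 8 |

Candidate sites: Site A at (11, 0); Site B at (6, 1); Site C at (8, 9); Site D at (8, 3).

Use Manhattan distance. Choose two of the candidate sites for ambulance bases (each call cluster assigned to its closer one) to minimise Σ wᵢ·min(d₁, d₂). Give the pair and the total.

Evaluate every pair (each demand assigned to the nearer of the two):
  {Site C, Site D}: total = 865
  {Site A, Site C}: total = 949
  {Site B, Site C}: total = 981
  {Site A, Site D}: total = 1209
  {Site B, Site D}: total = 1209
  {Site A, Site B}: total = 1385
Best pair: {Site C, Site D} with total 865.

{Site C, Site D}, total 865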